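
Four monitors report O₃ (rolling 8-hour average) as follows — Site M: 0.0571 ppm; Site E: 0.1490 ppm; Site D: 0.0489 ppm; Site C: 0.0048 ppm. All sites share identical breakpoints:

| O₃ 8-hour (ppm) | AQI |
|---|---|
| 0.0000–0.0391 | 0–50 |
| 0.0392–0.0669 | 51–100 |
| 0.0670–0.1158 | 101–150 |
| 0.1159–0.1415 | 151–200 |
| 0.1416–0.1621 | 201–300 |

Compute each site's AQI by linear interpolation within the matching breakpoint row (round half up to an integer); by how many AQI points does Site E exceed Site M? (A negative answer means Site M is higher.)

Site M: 0.0571 ∈ [0.0392, 0.0669] ↔ index [51, 100].
51 + (0.0571−0.0392)·(100−51)/(0.0669−0.0392) = 51 + 0.0179·49/0.0277 ≈ 82.66, so AQI = 83.
Site E: row 0.1416–0.1621 (AQI 201–300). (300−201)·(0.1490−0.1416)/(0.1621−0.1416) + 201 = 99·0.0074/0.0205 + 201 ≈ 236.74 → 237.
Site D: 0.0489 ∈ [0.0392, 0.0669] ↔ index [51, 100].
51 + (0.0489−0.0392)·(100−51)/(0.0669−0.0392) = 51 + 0.0097·49/0.0277 ≈ 68.16, so AQI = 68.
Site C: row 0.0000–0.0391 (AQI 0–50). (50−0)·(0.0048−0.0000)/(0.0391−0.0000) + 0 = 50·0.0048/0.0391 + 0 ≈ 6.14 → 6.
AQIs: Site M=83, Site E=237, Site D=68, Site C=6. Site E (237) − Site M (83) = 154.

154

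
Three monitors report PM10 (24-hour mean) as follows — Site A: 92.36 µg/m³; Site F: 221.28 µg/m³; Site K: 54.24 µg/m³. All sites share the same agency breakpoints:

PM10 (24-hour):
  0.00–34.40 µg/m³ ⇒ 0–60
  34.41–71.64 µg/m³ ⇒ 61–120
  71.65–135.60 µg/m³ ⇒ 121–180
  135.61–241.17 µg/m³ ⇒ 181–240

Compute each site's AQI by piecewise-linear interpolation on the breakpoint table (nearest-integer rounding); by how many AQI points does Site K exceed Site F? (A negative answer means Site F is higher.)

Site A: row 71.65–135.60 (AQI 121–180). (180−121)·(92.36−71.65)/(135.60−71.65) + 121 = 59·20.71/63.95 + 121 ≈ 140.11 → 140.
Site F 221.28: bracket 135.61–241.17 → index 181–240; slope 59/105.56, offset 85.67.
AQI = 181 + 59/105.56·85.67 ≈ 228.88 ⇒ 229.
Site K: 54.24 lies in 34.41–71.64, so I_lo=61, I_hi=120, C_lo=34.41, C_hi=71.64.
(120−61)/(71.64−34.41) × (54.24−34.41) + 61 = 59/37.23 × 19.83 + 61 ≈ 92.43 → 92.
AQIs: Site A=140, Site F=229, Site K=92. Site K (92) − Site F (229) = -137.

-137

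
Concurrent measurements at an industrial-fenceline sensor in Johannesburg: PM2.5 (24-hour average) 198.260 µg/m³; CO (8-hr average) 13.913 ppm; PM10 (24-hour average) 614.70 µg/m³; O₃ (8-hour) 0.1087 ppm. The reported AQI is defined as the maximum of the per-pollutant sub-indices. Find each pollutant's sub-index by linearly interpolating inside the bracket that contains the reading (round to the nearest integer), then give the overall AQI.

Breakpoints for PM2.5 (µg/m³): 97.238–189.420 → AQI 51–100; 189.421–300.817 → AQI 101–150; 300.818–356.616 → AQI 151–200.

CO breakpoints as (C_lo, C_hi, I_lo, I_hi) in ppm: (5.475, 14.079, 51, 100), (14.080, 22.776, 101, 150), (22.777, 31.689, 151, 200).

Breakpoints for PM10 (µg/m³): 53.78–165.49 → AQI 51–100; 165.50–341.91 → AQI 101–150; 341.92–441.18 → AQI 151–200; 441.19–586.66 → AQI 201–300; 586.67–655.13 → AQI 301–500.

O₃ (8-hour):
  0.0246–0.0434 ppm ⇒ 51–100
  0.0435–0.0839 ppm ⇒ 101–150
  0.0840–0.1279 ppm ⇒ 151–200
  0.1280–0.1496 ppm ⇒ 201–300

PM2.5 198.260: bracket 189.421–300.817 → index 101–150; slope 49/111.396, offset 8.839.
AQI = 101 + 49/111.396·8.839 ≈ 104.89 ⇒ 105.
CO 13.913: bracket 5.475–14.079 → index 51–100; slope 49/8.604, offset 8.438.
AQI = 51 + 49/8.604·8.438 ≈ 99.05 ⇒ 99.
PM10 614.70: bracket 586.67–655.13 → index 301–500; slope 199/68.46, offset 28.03.
AQI = 301 + 199/68.46·28.03 ≈ 382.48 ⇒ 382.
O₃: 0.1087 ∈ [0.0840, 0.1279] ↔ index [151, 200].
151 + (0.1087−0.0840)·(200−151)/(0.1279−0.0840) = 151 + 0.0247·49/0.0439 ≈ 178.57, so AQI = 179.
Sub-indices: PM2.5→105, CO→99, PM10→382, O₃→179. Overall AQI = max = 382; dominant pollutant is PM10.
AQI 382: Hazardous.

382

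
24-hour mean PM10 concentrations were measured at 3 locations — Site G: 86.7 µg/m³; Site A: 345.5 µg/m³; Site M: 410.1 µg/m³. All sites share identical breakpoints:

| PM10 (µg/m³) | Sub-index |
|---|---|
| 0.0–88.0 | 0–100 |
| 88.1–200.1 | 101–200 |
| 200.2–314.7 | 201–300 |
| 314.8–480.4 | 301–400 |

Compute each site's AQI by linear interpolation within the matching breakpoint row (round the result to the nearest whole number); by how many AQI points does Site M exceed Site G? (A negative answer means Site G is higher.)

259

Site G: row 0.0–88.0 (AQI 0–100). (100−0)·(86.7−0.0)/(88.0−0.0) + 0 = 100·86.7/88.0 + 0 ≈ 98.52 → 99.
Site A: 345.5 lies in 314.8–480.4, so I_lo=301, I_hi=400, C_lo=314.8, C_hi=480.4.
(400−301)/(480.4−314.8) × (345.5−314.8) + 301 = 99/165.6 × 30.7 + 301 ≈ 319.35 → 319.
Site M: row 314.8–480.4 (AQI 301–400). (400−301)·(410.1−314.8)/(480.4−314.8) + 301 = 99·95.3/165.6 + 301 ≈ 357.97 → 358.
AQIs: Site G=99, Site A=319, Site M=358. Site M (358) − Site G (99) = 259.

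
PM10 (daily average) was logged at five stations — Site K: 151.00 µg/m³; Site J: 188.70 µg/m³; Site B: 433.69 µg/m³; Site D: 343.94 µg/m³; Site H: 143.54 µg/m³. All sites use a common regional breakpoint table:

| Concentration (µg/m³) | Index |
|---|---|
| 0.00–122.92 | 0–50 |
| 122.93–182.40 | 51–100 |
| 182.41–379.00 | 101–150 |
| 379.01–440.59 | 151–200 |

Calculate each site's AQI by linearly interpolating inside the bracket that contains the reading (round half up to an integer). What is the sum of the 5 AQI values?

Site K 151.00: bracket 122.93–182.40 → index 51–100; slope 49/59.47, offset 28.07.
AQI = 51 + 49/59.47·28.07 ≈ 74.13 ⇒ 74.
Site J 188.70: bracket 182.41–379.00 → index 101–150; slope 49/196.59, offset 6.29.
AQI = 101 + 49/196.59·6.29 ≈ 102.57 ⇒ 103.
Site B: 433.69 lies in 379.01–440.59, so I_lo=151, I_hi=200, C_lo=379.01, C_hi=440.59.
(200−151)/(440.59−379.01) × (433.69−379.01) + 151 = 49/61.58 × 54.68 + 151 ≈ 194.51 → 195.
Site D: 343.94 ∈ [182.41, 379.00] ↔ index [101, 150].
101 + (343.94−182.41)·(150−101)/(379.00−182.41) = 101 + 161.53·49/196.59 ≈ 141.26, so AQI = 141.
Site H: 143.54 lies in 122.93–182.40, so I_lo=51, I_hi=100, C_lo=122.93, C_hi=182.40.
(100−51)/(182.40−122.93) × (143.54−122.93) + 51 = 49/59.47 × 20.61 + 51 ≈ 67.98 → 68.
AQIs: Site K=74, Site J=103, Site B=195, Site D=141, Site H=68. Sum = 74 + 103 + 195 + 141 + 68 = 581.

581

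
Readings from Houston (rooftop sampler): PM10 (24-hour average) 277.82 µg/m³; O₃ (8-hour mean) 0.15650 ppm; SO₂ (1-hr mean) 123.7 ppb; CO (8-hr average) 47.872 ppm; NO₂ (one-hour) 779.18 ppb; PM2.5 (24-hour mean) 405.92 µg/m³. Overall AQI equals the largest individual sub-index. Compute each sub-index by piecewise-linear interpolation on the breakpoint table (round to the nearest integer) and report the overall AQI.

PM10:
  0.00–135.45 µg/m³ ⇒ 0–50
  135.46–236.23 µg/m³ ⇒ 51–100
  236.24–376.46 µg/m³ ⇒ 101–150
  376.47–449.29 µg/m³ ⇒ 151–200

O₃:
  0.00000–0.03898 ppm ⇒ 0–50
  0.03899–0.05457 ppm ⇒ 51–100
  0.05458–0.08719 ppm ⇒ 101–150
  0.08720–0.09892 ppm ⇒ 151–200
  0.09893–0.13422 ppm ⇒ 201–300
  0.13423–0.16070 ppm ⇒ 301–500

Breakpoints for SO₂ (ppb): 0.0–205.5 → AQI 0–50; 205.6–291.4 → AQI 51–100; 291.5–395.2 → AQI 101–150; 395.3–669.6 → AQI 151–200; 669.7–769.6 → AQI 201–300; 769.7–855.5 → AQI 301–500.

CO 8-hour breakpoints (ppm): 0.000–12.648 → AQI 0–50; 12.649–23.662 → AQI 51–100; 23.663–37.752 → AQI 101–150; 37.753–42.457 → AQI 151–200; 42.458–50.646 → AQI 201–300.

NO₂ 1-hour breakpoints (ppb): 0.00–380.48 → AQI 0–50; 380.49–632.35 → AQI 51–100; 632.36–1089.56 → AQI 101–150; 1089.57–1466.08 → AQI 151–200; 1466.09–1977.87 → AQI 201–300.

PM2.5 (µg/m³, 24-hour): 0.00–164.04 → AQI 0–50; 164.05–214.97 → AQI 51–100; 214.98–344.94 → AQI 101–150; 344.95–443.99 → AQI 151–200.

468

PM10: row 236.24–376.46 (AQI 101–150). (150−101)·(277.82−236.24)/(376.46−236.24) + 101 = 49·41.58/140.22 + 101 ≈ 115.53 → 116.
O₃ 0.15650: bracket 0.13423–0.16070 → index 301–500; slope 199/0.02647, offset 0.02227.
AQI = 301 + 199/0.02647·0.02227 ≈ 468.42 ⇒ 468.
SO₂: row 0.0–205.5 (AQI 0–50). (50−0)·(123.7−0.0)/(205.5−0.0) + 0 = 50·123.7/205.5 + 0 ≈ 30.10 → 30.
CO: row 42.458–50.646 (AQI 201–300). (300−201)·(47.872−42.458)/(50.646−42.458) + 201 = 99·5.414/8.188 + 201 ≈ 266.46 → 266.
NO₂: row 632.36–1089.56 (AQI 101–150). (150−101)·(779.18−632.36)/(1089.56−632.36) + 101 = 49·146.82/457.20 + 101 ≈ 116.74 → 117.
PM2.5 405.92: bracket 344.95–443.99 → index 151–200; slope 49/99.04, offset 60.97.
AQI = 151 + 49/99.04·60.97 ≈ 181.16 ⇒ 181.
Sub-indices: PM10→116, O₃→468, SO₂→30, CO→266, NO₂→117, PM2.5→181. Overall AQI = max = 468; dominant pollutant is O₃.
AQI 468: Hazardous.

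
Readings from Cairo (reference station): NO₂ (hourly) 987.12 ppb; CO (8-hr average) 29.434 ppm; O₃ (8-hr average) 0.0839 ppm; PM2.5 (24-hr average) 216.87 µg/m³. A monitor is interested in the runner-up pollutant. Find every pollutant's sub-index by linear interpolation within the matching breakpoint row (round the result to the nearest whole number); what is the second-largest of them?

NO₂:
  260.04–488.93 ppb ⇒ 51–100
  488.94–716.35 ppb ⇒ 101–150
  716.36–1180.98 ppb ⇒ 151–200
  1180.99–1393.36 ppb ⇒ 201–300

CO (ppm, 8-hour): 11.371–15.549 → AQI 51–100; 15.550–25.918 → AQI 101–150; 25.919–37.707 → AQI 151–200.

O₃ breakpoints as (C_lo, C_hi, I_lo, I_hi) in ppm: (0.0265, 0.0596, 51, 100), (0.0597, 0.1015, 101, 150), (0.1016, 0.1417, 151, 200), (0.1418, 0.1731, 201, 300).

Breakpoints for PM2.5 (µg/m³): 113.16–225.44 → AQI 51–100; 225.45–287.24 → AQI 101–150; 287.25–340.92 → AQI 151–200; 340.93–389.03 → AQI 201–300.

NO₂ 987.12: bracket 716.36–1180.98 → index 151–200; slope 49/464.62, offset 270.76.
AQI = 151 + 49/464.62·270.76 ≈ 179.56 ⇒ 180.
CO: 29.434 ∈ [25.919, 37.707] ↔ index [151, 200].
151 + (29.434−25.919)·(200−151)/(37.707−25.919) = 151 + 3.515·49/11.788 ≈ 165.61, so AQI = 166.
O₃: row 0.0597–0.1015 (AQI 101–150). (150−101)·(0.0839−0.0597)/(0.1015−0.0597) + 101 = 49·0.0242/0.0418 + 101 ≈ 129.37 → 129.
PM2.5 216.87: bracket 113.16–225.44 → index 51–100; slope 49/112.28, offset 103.71.
AQI = 51 + 49/112.28·103.71 ≈ 96.26 ⇒ 96.
Sub-indices: NO₂→180, CO→166, O₃→129, PM2.5→96. Ranked high→low: 180, 166, 129, 96. Second-highest sub-index = 166.

166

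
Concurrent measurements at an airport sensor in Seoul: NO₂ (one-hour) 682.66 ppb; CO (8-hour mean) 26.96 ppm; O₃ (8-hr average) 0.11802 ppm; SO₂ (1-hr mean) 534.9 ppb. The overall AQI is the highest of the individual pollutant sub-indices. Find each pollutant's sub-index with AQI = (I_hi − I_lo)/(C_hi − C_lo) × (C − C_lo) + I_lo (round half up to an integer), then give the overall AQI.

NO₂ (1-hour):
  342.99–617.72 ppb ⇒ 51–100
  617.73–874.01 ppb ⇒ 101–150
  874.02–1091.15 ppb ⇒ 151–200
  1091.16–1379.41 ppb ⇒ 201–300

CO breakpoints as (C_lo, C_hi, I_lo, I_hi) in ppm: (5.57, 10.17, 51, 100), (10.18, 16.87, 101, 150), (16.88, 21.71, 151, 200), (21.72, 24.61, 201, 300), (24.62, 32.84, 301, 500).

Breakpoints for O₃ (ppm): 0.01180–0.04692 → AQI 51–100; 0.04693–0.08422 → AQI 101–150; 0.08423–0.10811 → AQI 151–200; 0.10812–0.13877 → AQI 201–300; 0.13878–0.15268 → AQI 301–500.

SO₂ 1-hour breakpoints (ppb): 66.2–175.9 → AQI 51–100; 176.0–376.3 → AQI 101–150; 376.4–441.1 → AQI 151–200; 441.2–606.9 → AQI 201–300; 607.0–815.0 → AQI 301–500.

NO₂: 682.66 ∈ [617.73, 874.01] ↔ index [101, 150].
101 + (682.66−617.73)·(150−101)/(874.01−617.73) = 101 + 64.93·49/256.28 ≈ 113.41, so AQI = 113.
CO 26.96: bracket 24.62–32.84 → index 301–500; slope 199/8.22, offset 2.34.
AQI = 301 + 199/8.22·2.34 ≈ 357.65 ⇒ 358.
O₃ 0.11802: bracket 0.10812–0.13877 → index 201–300; slope 99/0.03065, offset 0.00990.
AQI = 201 + 99/0.03065·0.00990 ≈ 232.98 ⇒ 233.
SO₂ 534.9: bracket 441.2–606.9 → index 201–300; slope 99/165.7, offset 93.7.
AQI = 201 + 99/165.7·93.7 ≈ 256.98 ⇒ 257.
Sub-indices: NO₂→113, CO→358, O₃→233, SO₂→257. Overall AQI = max = 358; dominant pollutant is CO.

358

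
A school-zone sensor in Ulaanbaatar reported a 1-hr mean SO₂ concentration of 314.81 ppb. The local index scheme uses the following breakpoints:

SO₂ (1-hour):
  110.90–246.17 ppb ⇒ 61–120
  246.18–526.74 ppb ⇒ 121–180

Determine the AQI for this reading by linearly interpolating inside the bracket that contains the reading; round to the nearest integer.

SO₂: row 246.18–526.74 (AQI 121–180). (180−121)·(314.81−246.18)/(526.74−246.18) + 121 = 59·68.63/280.56 + 121 ≈ 135.43 → 135.

135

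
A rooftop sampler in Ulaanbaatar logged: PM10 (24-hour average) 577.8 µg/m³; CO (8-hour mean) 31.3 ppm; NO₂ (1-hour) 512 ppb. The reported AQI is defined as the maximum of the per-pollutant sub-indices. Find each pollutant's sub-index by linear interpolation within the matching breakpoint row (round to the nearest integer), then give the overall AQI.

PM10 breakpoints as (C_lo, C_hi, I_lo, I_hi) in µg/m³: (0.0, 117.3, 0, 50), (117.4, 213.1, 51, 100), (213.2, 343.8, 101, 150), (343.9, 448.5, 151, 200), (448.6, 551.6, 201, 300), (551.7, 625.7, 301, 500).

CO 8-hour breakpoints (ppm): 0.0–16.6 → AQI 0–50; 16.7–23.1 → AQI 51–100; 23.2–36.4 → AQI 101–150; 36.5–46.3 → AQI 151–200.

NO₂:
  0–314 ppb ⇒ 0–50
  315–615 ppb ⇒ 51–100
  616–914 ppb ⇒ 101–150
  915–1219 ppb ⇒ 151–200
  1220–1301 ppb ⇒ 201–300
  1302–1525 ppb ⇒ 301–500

371

PM10: 577.8 ∈ [551.7, 625.7] ↔ index [301, 500].
301 + (577.8−551.7)·(500−301)/(625.7−551.7) = 301 + 26.1·199/74.0 ≈ 371.19, so AQI = 371.
CO: 31.3 lies in 23.2–36.4, so I_lo=101, I_hi=150, C_lo=23.2, C_hi=36.4.
(150−101)/(36.4−23.2) × (31.3−23.2) + 101 = 49/13.2 × 8.1 + 101 ≈ 131.07 → 131.
NO₂: 512 lies in 315–615, so I_lo=51, I_hi=100, C_lo=315, C_hi=615.
(100−51)/(615−315) × (512−315) + 51 = 49/300 × 197 + 51 ≈ 83.18 → 83.
Sub-indices: PM10→371, CO→131, NO₂→83. Overall AQI = max = 371; dominant pollutant is PM10.
AQI 371: Hazardous.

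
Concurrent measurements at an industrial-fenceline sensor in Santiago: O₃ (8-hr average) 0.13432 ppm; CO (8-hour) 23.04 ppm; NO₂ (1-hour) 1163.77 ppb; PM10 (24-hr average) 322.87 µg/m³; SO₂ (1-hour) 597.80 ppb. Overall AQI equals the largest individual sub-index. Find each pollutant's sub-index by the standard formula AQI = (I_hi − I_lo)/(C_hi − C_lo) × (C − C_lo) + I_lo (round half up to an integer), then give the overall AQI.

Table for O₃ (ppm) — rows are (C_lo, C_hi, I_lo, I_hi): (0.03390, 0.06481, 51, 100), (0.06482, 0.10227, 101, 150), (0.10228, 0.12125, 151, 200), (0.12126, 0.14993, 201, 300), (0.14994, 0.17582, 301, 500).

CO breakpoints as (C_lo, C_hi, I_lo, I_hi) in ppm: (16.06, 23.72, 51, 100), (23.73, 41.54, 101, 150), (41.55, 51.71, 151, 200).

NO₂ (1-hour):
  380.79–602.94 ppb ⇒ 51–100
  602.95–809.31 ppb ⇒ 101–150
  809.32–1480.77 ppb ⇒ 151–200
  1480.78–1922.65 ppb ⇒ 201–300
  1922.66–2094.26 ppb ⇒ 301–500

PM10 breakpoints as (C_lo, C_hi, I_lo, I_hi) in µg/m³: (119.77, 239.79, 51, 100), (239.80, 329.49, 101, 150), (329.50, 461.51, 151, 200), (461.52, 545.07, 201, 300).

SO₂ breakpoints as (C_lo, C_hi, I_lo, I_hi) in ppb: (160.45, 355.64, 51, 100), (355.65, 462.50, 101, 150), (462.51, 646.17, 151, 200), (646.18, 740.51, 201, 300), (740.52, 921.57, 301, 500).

O₃: 0.13432 lies in 0.12126–0.14993, so I_lo=201, I_hi=300, C_lo=0.12126, C_hi=0.14993.
(300−201)/(0.14993−0.12126) × (0.13432−0.12126) + 201 = 99/0.02867 × 0.01306 + 201 ≈ 246.10 → 246.
CO: row 16.06–23.72 (AQI 51–100). (100−51)·(23.04−16.06)/(23.72−16.06) + 51 = 49·6.98/7.66 + 51 ≈ 95.65 → 96.
NO₂: row 809.32–1480.77 (AQI 151–200). (200−151)·(1163.77−809.32)/(1480.77−809.32) + 151 = 49·354.45/671.45 + 151 ≈ 176.87 → 177.
PM10: row 239.80–329.49 (AQI 101–150). (150−101)·(322.87−239.80)/(329.49−239.80) + 101 = 49·83.07/89.69 + 101 ≈ 146.38 → 146.
SO₂: row 462.51–646.17 (AQI 151–200). (200−151)·(597.80−462.51)/(646.17−462.51) + 151 = 49·135.29/183.66 + 151 ≈ 187.10 → 187.
Sub-indices: O₃→246, CO→96, NO₂→177, PM10→146, SO₂→187. Overall AQI = max = 246; dominant pollutant is O₃.

246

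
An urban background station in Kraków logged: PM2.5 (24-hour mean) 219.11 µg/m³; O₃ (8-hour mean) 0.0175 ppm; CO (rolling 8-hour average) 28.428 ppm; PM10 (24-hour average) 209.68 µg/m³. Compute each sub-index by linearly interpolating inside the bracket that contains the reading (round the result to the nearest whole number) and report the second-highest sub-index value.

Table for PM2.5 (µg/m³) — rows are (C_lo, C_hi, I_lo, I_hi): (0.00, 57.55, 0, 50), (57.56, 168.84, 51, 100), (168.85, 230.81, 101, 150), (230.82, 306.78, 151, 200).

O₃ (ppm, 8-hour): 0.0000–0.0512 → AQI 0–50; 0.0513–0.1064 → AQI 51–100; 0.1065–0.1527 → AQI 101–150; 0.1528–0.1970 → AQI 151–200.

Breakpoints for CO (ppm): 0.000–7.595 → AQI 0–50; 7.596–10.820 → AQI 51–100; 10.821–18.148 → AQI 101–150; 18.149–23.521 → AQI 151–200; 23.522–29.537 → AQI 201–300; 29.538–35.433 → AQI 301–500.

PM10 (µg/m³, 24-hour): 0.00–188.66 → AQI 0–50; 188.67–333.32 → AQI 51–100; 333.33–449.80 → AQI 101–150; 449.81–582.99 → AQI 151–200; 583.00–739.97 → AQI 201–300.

PM2.5: row 168.85–230.81 (AQI 101–150). (150−101)·(219.11−168.85)/(230.81−168.85) + 101 = 49·50.26/61.96 + 101 ≈ 140.75 → 141.
O₃: 0.0175 ∈ [0.0000, 0.0512] ↔ index [0, 50].
0 + (0.0175−0.0000)·(50−0)/(0.0512−0.0000) = 0 + 0.0175·50/0.0512 ≈ 17.09, so AQI = 17.
CO: row 23.522–29.537 (AQI 201–300). (300−201)·(28.428−23.522)/(29.537−23.522) + 201 = 99·4.906/6.015 + 201 ≈ 281.75 → 282.
PM10: 209.68 ∈ [188.67, 333.32] ↔ index [51, 100].
51 + (209.68−188.67)·(100−51)/(333.32−188.67) = 51 + 21.01·49/144.65 ≈ 58.12, so AQI = 58.
Sub-indices: PM2.5→141, O₃→17, CO→282, PM10→58. Ranked high→low: 282, 141, 58, 17. Second-highest sub-index = 141.

141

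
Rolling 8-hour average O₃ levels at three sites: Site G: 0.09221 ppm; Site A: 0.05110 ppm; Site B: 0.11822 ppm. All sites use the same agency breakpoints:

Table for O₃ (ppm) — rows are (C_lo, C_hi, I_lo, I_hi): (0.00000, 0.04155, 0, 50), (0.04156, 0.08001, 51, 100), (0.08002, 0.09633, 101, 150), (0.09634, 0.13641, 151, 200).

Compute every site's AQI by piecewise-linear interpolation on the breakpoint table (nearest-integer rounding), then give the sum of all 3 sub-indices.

Site G: 0.09221 ∈ [0.08002, 0.09633] ↔ index [101, 150].
101 + (0.09221−0.08002)·(150−101)/(0.09633−0.08002) = 101 + 0.01219·49/0.01631 ≈ 137.62, so AQI = 138.
Site A: 0.05110 ∈ [0.04156, 0.08001] ↔ index [51, 100].
51 + (0.05110−0.04156)·(100−51)/(0.08001−0.04156) = 51 + 0.00954·49/0.03845 ≈ 63.16, so AQI = 63.
Site B: row 0.09634–0.13641 (AQI 151–200). (200−151)·(0.11822−0.09634)/(0.13641−0.09634) + 151 = 49·0.02188/0.04007 + 151 ≈ 177.76 → 178.
AQIs: Site G=138, Site A=63, Site B=178. Sum = 138 + 63 + 178 = 379.

379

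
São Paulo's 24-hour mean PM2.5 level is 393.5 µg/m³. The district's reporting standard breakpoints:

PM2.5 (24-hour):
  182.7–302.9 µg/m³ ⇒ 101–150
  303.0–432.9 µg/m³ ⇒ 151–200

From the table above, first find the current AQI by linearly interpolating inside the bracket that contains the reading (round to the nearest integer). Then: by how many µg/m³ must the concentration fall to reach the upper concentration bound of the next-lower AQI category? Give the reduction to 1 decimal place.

90.6

PM2.5: 393.5 lies in 303.0–432.9, so I_lo=151, I_hi=200, C_lo=303.0, C_hi=432.9.
(200−151)/(432.9−303.0) × (393.5−303.0) + 151 = 49/129.9 × 90.5 + 151 ≈ 185.14 → 185.
Current AQI 185 is in the Unhealthy range (151–200). The next-lower category tops out at AQI 150, whose upper concentration bound is 302.9 µg/m³.
Reduction needed = 393.5 − 302.9 = 90.6 µg/m³.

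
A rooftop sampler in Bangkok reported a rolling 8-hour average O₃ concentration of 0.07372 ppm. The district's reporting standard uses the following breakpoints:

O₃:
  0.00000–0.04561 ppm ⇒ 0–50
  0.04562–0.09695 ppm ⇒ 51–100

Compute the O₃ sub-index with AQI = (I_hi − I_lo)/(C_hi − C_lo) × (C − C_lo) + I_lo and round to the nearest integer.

O₃: 0.07372 ∈ [0.04562, 0.09695] ↔ index [51, 100].
51 + (0.07372−0.04562)·(100−51)/(0.09695−0.04562) = 51 + 0.02810·49/0.05133 ≈ 77.82, so AQI = 78.
AQI 78 falls in the Moderate category.

78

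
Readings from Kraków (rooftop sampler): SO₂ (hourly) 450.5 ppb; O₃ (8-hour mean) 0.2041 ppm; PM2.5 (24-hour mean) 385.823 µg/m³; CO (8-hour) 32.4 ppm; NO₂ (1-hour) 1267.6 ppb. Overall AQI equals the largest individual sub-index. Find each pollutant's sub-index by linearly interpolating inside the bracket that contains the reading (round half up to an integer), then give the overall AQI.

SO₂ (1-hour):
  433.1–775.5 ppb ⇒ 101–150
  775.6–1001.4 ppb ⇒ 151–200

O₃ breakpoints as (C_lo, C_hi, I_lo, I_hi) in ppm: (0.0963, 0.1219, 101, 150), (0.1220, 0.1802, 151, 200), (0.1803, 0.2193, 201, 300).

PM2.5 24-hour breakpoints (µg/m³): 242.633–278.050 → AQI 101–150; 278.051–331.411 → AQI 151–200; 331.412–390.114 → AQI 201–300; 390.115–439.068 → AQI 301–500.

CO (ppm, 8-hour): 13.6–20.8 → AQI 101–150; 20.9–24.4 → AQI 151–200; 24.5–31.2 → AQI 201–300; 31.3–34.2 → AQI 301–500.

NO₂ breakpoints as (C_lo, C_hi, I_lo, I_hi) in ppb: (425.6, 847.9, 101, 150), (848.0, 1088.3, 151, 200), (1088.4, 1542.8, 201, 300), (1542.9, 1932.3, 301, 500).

SO₂ 450.5: bracket 433.1–775.5 → index 101–150; slope 49/342.4, offset 17.4.
AQI = 101 + 49/342.4·17.4 ≈ 103.49 ⇒ 103.
O₃: 0.2041 ∈ [0.1803, 0.2193] ↔ index [201, 300].
201 + (0.2041−0.1803)·(300−201)/(0.2193−0.1803) = 201 + 0.0238·99/0.0390 ≈ 261.42, so AQI = 261.
PM2.5: row 331.412–390.114 (AQI 201–300). (300−201)·(385.823−331.412)/(390.114−331.412) + 201 = 99·54.411/58.702 + 201 ≈ 292.76 → 293.
CO 32.4: bracket 31.3–34.2 → index 301–500; slope 199/2.9, offset 1.1.
AQI = 301 + 199/2.9·1.1 ≈ 376.48 ⇒ 376.
NO₂: 1267.6 lies in 1088.4–1542.8, so I_lo=201, I_hi=300, C_lo=1088.4, C_hi=1542.8.
(300−201)/(1542.8−1088.4) × (1267.6−1088.4) + 201 = 99/454.4 × 179.2 + 201 ≈ 240.04 → 240.
Sub-indices: SO₂→103, O₃→261, PM2.5→293, CO→376, NO₂→240. Overall AQI = max = 376; dominant pollutant is CO.
AQI 376: Hazardous.

376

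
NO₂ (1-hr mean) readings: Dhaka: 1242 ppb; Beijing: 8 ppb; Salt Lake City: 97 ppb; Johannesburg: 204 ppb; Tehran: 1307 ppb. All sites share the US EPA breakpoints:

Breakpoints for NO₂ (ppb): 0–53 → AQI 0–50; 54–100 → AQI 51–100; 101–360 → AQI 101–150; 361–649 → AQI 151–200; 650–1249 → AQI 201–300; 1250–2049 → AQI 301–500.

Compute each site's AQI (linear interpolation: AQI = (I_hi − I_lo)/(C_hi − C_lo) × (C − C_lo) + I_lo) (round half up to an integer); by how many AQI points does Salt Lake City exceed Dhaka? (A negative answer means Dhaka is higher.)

-202

Dhaka: 1242 lies in 650–1249, so I_lo=201, I_hi=300, C_lo=650, C_hi=1249.
(300−201)/(1249−650) × (1242−650) + 201 = 99/599 × 592 + 201 ≈ 298.84 → 299.
Beijing: 8 lies in 0–53, so I_lo=0, I_hi=50, C_lo=0, C_hi=53.
(50−0)/(53−0) × (8−0) + 0 = 50/53 × 8 + 0 ≈ 7.55 → 8.
Salt Lake City 97: bracket 54–100 → index 51–100; slope 49/46, offset 43.
AQI = 51 + 49/46·43 ≈ 96.80 ⇒ 97.
Johannesburg: 204 lies in 101–360, so I_lo=101, I_hi=150, C_lo=101, C_hi=360.
(150−101)/(360−101) × (204−101) + 101 = 49/259 × 103 + 101 ≈ 120.49 → 120.
Tehran: 1307 ∈ [1250, 2049] ↔ index [301, 500].
301 + (1307−1250)·(500−301)/(2049−1250) = 301 + 57·199/799 ≈ 315.20, so AQI = 315.
AQIs: Dhaka=299, Beijing=8, Salt Lake City=97, Johannesburg=120, Tehran=315. Salt Lake City (97) − Dhaka (299) = -202.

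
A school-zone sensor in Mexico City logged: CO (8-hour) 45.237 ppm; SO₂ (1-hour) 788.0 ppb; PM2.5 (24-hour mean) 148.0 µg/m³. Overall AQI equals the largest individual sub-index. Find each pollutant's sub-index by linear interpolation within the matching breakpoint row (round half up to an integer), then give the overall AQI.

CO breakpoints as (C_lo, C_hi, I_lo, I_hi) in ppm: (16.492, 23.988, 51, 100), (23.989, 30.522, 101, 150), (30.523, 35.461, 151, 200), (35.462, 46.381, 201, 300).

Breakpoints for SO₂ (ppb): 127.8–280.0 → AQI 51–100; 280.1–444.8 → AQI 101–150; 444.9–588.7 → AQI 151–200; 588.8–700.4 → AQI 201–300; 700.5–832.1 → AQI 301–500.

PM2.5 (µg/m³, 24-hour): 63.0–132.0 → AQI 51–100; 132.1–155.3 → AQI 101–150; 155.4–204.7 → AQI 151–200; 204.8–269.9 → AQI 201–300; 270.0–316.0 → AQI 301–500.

CO 45.237: bracket 35.462–46.381 → index 201–300; slope 99/10.919, offset 9.775.
AQI = 201 + 99/10.919·9.775 ≈ 289.63 ⇒ 290.
SO₂ 788.0: bracket 700.5–832.1 → index 301–500; slope 199/131.6, offset 87.5.
AQI = 301 + 199/131.6·87.5 ≈ 433.31 ⇒ 433.
PM2.5: 148.0 lies in 132.1–155.3, so I_lo=101, I_hi=150, C_lo=132.1, C_hi=155.3.
(150−101)/(155.3−132.1) × (148.0−132.1) + 101 = 49/23.2 × 15.9 + 101 ≈ 134.58 → 135.
Sub-indices: CO→290, SO₂→433, PM2.5→135. Overall AQI = max = 433; dominant pollutant is SO₂.

433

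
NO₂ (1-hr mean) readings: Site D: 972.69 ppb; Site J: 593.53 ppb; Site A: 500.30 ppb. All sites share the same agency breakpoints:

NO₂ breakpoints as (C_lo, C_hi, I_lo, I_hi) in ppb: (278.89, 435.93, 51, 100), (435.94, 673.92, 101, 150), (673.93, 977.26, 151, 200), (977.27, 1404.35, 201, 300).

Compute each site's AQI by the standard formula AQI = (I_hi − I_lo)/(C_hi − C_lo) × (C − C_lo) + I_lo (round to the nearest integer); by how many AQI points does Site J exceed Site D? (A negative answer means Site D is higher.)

Site D: 972.69 lies in 673.93–977.26, so I_lo=151, I_hi=200, C_lo=673.93, C_hi=977.26.
(200−151)/(977.26−673.93) × (972.69−673.93) + 151 = 49/303.33 × 298.76 + 151 ≈ 199.26 → 199.
Site J: 593.53 lies in 435.94–673.92, so I_lo=101, I_hi=150, C_lo=435.94, C_hi=673.92.
(150−101)/(673.92−435.94) × (593.53−435.94) + 101 = 49/237.98 × 157.59 + 101 ≈ 133.45 → 133.
Site A 500.30: bracket 435.94–673.92 → index 101–150; slope 49/237.98, offset 64.36.
AQI = 101 + 49/237.98·64.36 ≈ 114.25 ⇒ 114.
AQIs: Site D=199, Site J=133, Site A=114. Site J (133) − Site D (199) = -66.

-66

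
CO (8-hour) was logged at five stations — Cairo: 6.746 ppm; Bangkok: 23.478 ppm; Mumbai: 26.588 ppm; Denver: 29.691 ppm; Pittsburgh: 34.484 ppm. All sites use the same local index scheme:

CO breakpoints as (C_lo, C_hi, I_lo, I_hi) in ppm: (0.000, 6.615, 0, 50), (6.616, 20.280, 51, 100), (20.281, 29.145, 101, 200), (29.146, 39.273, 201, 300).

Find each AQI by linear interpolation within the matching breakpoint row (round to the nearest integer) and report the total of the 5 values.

Cairo: 6.746 lies in 6.616–20.280, so I_lo=51, I_hi=100, C_lo=6.616, C_hi=20.280.
(100−51)/(20.280−6.616) × (6.746−6.616) + 51 = 49/13.664 × 0.130 + 51 ≈ 51.47 → 51.
Bangkok: 23.478 lies in 20.281–29.145, so I_lo=101, I_hi=200, C_lo=20.281, C_hi=29.145.
(200−101)/(29.145−20.281) × (23.478−20.281) + 101 = 99/8.864 × 3.197 + 101 ≈ 136.71 → 137.
Mumbai: row 20.281–29.145 (AQI 101–200). (200−101)·(26.588−20.281)/(29.145−20.281) + 101 = 99·6.307/8.864 + 101 ≈ 171.44 → 171.
Denver: 29.691 lies in 29.146–39.273, so I_lo=201, I_hi=300, C_lo=29.146, C_hi=39.273.
(300−201)/(39.273−29.146) × (29.691−29.146) + 201 = 99/10.127 × 0.545 + 201 ≈ 206.33 → 206.
Pittsburgh: 34.484 lies in 29.146–39.273, so I_lo=201, I_hi=300, C_lo=29.146, C_hi=39.273.
(300−201)/(39.273−29.146) × (34.484−29.146) + 201 = 99/10.127 × 5.338 + 201 ≈ 253.18 → 253.
AQIs: Cairo=51, Bangkok=137, Mumbai=171, Denver=206, Pittsburgh=253. Sum = 51 + 137 + 171 + 206 + 253 = 818.

818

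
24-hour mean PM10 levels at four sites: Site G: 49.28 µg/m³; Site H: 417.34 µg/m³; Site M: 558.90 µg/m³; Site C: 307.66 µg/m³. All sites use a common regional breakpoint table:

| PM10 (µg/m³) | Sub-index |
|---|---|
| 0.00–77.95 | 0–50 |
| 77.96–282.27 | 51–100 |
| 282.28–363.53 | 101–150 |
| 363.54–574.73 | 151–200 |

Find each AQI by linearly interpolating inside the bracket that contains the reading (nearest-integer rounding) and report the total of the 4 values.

Site G 49.28: bracket 0.00–77.95 → index 0–50; slope 50/77.95, offset 49.28.
AQI = 0 + 50/77.95·49.28 ≈ 31.61 ⇒ 32.
Site H 417.34: bracket 363.54–574.73 → index 151–200; slope 49/211.19, offset 53.80.
AQI = 151 + 49/211.19·53.80 ≈ 163.48 ⇒ 163.
Site M 558.90: bracket 363.54–574.73 → index 151–200; slope 49/211.19, offset 195.36.
AQI = 151 + 49/211.19·195.36 ≈ 196.33 ⇒ 196.
Site C: 307.66 lies in 282.28–363.53, so I_lo=101, I_hi=150, C_lo=282.28, C_hi=363.53.
(150−101)/(363.53−282.28) × (307.66−282.28) + 101 = 49/81.25 × 25.38 + 101 ≈ 116.31 → 116.
AQIs: Site G=32, Site H=163, Site M=196, Site C=116. Sum = 32 + 163 + 196 + 116 = 507.

507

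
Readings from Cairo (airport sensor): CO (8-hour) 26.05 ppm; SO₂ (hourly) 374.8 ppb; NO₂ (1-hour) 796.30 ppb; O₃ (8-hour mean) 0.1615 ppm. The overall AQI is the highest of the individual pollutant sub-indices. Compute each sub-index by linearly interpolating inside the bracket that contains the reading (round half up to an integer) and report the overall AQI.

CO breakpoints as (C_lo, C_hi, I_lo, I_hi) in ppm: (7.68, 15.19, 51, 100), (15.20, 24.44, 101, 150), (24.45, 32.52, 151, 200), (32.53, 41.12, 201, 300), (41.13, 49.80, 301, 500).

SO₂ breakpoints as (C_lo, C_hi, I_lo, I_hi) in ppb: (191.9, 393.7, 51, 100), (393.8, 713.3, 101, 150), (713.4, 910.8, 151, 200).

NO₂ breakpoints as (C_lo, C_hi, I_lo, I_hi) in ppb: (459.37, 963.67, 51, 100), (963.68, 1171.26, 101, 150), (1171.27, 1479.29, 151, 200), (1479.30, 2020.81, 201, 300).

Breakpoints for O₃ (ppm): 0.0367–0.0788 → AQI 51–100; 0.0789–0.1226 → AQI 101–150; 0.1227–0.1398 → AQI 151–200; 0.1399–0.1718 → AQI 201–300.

268

CO: 26.05 ∈ [24.45, 32.52] ↔ index [151, 200].
151 + (26.05−24.45)·(200−151)/(32.52−24.45) = 151 + 1.60·49/8.07 ≈ 160.71, so AQI = 161.
SO₂: 374.8 lies in 191.9–393.7, so I_lo=51, I_hi=100, C_lo=191.9, C_hi=393.7.
(100−51)/(393.7−191.9) × (374.8−191.9) + 51 = 49/201.8 × 182.9 + 51 ≈ 95.41 → 95.
NO₂: 796.30 ∈ [459.37, 963.67] ↔ index [51, 100].
51 + (796.30−459.37)·(100−51)/(963.67−459.37) = 51 + 336.93·49/504.30 ≈ 83.74, so AQI = 84.
O₃: 0.1615 lies in 0.1399–0.1718, so I_lo=201, I_hi=300, C_lo=0.1399, C_hi=0.1718.
(300−201)/(0.1718−0.1399) × (0.1615−0.1399) + 201 = 99/0.0319 × 0.0216 + 201 ≈ 268.03 → 268.
Sub-indices: CO→161, SO₂→95, NO₂→84, O₃→268. Overall AQI = max = 268; dominant pollutant is O₃.
AQI 268: Very Unhealthy.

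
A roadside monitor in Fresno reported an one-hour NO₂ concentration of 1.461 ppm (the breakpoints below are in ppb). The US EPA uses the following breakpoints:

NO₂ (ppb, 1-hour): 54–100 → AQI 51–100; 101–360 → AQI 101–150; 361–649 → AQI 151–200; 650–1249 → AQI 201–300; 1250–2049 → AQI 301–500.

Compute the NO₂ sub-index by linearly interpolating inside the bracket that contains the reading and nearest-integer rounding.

Convert: 1.461 ppm = 1461 ppb.
NO₂ 1461: bracket 1250–2049 → index 301–500; slope 199/799, offset 211.
AQI = 301 + 199/799·211 ≈ 353.55 ⇒ 354.

354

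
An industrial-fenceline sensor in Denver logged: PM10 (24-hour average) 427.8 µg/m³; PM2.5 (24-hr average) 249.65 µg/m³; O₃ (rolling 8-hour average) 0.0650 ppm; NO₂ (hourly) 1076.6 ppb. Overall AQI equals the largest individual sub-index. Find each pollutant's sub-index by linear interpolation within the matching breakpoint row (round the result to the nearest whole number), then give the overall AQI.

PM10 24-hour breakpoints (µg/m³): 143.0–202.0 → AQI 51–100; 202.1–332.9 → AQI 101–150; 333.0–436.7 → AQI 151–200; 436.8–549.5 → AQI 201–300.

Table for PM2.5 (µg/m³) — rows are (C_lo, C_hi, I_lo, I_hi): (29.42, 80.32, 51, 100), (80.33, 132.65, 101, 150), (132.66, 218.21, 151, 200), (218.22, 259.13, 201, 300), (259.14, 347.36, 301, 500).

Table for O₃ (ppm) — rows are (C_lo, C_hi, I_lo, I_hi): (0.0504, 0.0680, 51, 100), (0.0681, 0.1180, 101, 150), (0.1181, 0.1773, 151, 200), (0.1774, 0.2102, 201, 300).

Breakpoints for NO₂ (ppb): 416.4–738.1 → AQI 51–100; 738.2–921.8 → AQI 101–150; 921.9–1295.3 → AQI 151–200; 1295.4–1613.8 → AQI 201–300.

PM10: 427.8 ∈ [333.0, 436.7] ↔ index [151, 200].
151 + (427.8−333.0)·(200−151)/(436.7−333.0) = 151 + 94.8·49/103.7 ≈ 195.79, so AQI = 196.
PM2.5: 249.65 lies in 218.22–259.13, so I_lo=201, I_hi=300, C_lo=218.22, C_hi=259.13.
(300−201)/(259.13−218.22) × (249.65−218.22) + 201 = 99/40.91 × 31.43 + 201 ≈ 277.06 → 277.
O₃: 0.0650 lies in 0.0504–0.0680, so I_lo=51, I_hi=100, C_lo=0.0504, C_hi=0.0680.
(100−51)/(0.0680−0.0504) × (0.0650−0.0504) + 51 = 49/0.0176 × 0.0146 + 51 ≈ 91.65 → 92.
NO₂: 1076.6 lies in 921.9–1295.3, so I_lo=151, I_hi=200, C_lo=921.9, C_hi=1295.3.
(200−151)/(1295.3−921.9) × (1076.6−921.9) + 151 = 49/373.4 × 154.7 + 151 ≈ 171.30 → 171.
Sub-indices: PM10→196, PM2.5→277, O₃→92, NO₂→171. Overall AQI = max = 277; dominant pollutant is PM2.5.

277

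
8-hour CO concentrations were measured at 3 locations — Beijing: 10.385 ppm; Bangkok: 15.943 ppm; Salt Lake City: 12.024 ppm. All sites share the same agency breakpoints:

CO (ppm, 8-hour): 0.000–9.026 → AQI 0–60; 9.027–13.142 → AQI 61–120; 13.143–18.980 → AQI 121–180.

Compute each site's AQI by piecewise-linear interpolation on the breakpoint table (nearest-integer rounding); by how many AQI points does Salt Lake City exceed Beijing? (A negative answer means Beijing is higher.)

24

Beijing: 10.385 lies in 9.027–13.142, so I_lo=61, I_hi=120, C_lo=9.027, C_hi=13.142.
(120−61)/(13.142−9.027) × (10.385−9.027) + 61 = 59/4.115 × 1.358 + 61 ≈ 80.47 → 80.
Bangkok: 15.943 lies in 13.143–18.980, so I_lo=121, I_hi=180, C_lo=13.143, C_hi=18.980.
(180−121)/(18.980−13.143) × (15.943−13.143) + 121 = 59/5.837 × 2.800 + 121 ≈ 149.30 → 149.
Salt Lake City: row 9.027–13.142 (AQI 61–120). (120−61)·(12.024−9.027)/(13.142−9.027) + 61 = 59·2.997/4.115 + 61 ≈ 103.97 → 104.
AQIs: Beijing=80, Bangkok=149, Salt Lake City=104. Salt Lake City (104) − Beijing (80) = 24.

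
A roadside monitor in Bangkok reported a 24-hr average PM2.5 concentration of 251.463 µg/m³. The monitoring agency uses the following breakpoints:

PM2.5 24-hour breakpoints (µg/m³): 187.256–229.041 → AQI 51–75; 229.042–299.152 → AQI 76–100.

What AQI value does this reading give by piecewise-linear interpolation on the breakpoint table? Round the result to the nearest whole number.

84

PM2.5: row 229.042–299.152 (AQI 76–100). (100−76)·(251.463−229.042)/(299.152−229.042) + 76 = 24·22.421/70.110 + 76 ≈ 83.68 → 84.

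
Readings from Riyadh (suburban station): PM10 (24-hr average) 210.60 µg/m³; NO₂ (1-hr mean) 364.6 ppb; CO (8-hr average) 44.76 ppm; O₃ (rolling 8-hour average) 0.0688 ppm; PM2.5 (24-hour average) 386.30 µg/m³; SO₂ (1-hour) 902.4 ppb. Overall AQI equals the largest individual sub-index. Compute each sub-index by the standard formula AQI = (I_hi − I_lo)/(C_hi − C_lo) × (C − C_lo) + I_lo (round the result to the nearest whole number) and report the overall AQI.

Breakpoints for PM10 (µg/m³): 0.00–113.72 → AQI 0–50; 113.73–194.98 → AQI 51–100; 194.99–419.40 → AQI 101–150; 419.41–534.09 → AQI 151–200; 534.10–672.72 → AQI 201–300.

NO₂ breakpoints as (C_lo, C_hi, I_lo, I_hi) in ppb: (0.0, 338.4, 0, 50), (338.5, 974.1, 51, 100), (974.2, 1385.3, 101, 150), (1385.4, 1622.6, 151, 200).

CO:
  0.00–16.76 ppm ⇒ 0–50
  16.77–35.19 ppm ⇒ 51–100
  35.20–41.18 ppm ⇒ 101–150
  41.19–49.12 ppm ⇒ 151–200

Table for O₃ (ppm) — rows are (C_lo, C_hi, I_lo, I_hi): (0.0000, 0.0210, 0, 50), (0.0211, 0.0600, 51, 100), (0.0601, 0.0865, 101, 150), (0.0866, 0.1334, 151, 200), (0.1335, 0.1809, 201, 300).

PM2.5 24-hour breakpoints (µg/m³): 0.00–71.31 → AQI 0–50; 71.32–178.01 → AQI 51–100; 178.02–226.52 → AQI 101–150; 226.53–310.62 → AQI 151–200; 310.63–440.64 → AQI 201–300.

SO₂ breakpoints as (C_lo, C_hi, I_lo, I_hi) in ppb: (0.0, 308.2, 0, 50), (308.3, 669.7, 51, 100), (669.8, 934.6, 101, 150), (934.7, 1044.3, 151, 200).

259

PM10 210.60: bracket 194.99–419.40 → index 101–150; slope 49/224.41, offset 15.61.
AQI = 101 + 49/224.41·15.61 ≈ 104.41 ⇒ 104.
NO₂: 364.6 lies in 338.5–974.1, so I_lo=51, I_hi=100, C_lo=338.5, C_hi=974.1.
(100−51)/(974.1−338.5) × (364.6−338.5) + 51 = 49/635.6 × 26.1 + 51 ≈ 53.01 → 53.
CO: row 41.19–49.12 (AQI 151–200). (200−151)·(44.76−41.19)/(49.12−41.19) + 151 = 49·3.57/7.93 + 151 ≈ 173.06 → 173.
O₃: 0.0688 ∈ [0.0601, 0.0865] ↔ index [101, 150].
101 + (0.0688−0.0601)·(150−101)/(0.0865−0.0601) = 101 + 0.0087·49/0.0264 ≈ 117.15, so AQI = 117.
PM2.5 386.30: bracket 310.63–440.64 → index 201–300; slope 99/130.01, offset 75.67.
AQI = 201 + 99/130.01·75.67 ≈ 258.62 ⇒ 259.
SO₂: 902.4 lies in 669.8–934.6, so I_lo=101, I_hi=150, C_lo=669.8, C_hi=934.6.
(150−101)/(934.6−669.8) × (902.4−669.8) + 101 = 49/264.8 × 232.6 + 101 ≈ 144.04 → 144.
Sub-indices: PM10→104, NO₂→53, CO→173, O₃→117, PM2.5→259, SO₂→144. Overall AQI = max = 259; dominant pollutant is PM2.5.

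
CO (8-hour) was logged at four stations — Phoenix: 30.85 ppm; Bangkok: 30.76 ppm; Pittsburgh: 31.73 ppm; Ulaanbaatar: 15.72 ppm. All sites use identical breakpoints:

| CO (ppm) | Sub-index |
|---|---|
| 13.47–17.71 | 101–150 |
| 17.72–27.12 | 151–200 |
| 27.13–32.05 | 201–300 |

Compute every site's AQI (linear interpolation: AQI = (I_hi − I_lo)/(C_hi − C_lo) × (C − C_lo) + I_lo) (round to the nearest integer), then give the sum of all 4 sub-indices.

971

Phoenix: 30.85 lies in 27.13–32.05, so I_lo=201, I_hi=300, C_lo=27.13, C_hi=32.05.
(300−201)/(32.05−27.13) × (30.85−27.13) + 201 = 99/4.92 × 3.72 + 201 ≈ 275.85 → 276.
Bangkok: 30.76 ∈ [27.13, 32.05] ↔ index [201, 300].
201 + (30.76−27.13)·(300−201)/(32.05−27.13) = 201 + 3.63·99/4.92 ≈ 274.04, so AQI = 274.
Pittsburgh: row 27.13–32.05 (AQI 201–300). (300−201)·(31.73−27.13)/(32.05−27.13) + 201 = 99·4.60/4.92 + 201 ≈ 293.56 → 294.
Ulaanbaatar: 15.72 lies in 13.47–17.71, so I_lo=101, I_hi=150, C_lo=13.47, C_hi=17.71.
(150−101)/(17.71−13.47) × (15.72−13.47) + 101 = 49/4.24 × 2.25 + 101 ≈ 127.00 → 127.
AQIs: Phoenix=276, Bangkok=274, Pittsburgh=294, Ulaanbaatar=127. Sum = 276 + 274 + 294 + 127 = 971.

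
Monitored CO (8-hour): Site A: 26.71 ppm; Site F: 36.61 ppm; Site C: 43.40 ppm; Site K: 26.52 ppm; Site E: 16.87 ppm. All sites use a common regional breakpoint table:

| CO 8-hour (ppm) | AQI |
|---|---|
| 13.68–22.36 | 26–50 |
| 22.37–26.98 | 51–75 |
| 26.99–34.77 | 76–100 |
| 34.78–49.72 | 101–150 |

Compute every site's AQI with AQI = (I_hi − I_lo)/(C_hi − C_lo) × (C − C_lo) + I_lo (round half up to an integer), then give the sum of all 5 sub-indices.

Site A: 26.71 lies in 22.37–26.98, so I_lo=51, I_hi=75, C_lo=22.37, C_hi=26.98.
(75−51)/(26.98−22.37) × (26.71−22.37) + 51 = 24/4.61 × 4.34 + 51 ≈ 73.59 → 74.
Site F: 36.61 ∈ [34.78, 49.72] ↔ index [101, 150].
101 + (36.61−34.78)·(150−101)/(49.72−34.78) = 101 + 1.83·49/14.94 ≈ 107.00, so AQI = 107.
Site C: 43.40 lies in 34.78–49.72, so I_lo=101, I_hi=150, C_lo=34.78, C_hi=49.72.
(150−101)/(49.72−34.78) × (43.40−34.78) + 101 = 49/14.94 × 8.62 + 101 ≈ 129.27 → 129.
Site K: 26.52 lies in 22.37–26.98, so I_lo=51, I_hi=75, C_lo=22.37, C_hi=26.98.
(75−51)/(26.98−22.37) × (26.52−22.37) + 51 = 24/4.61 × 4.15 + 51 ≈ 72.61 → 73.
Site E: 16.87 ∈ [13.68, 22.36] ↔ index [26, 50].
26 + (16.87−13.68)·(50−26)/(22.36−13.68) = 26 + 3.19·24/8.68 ≈ 34.82, so AQI = 35.
AQIs: Site A=74, Site F=107, Site C=129, Site K=73, Site E=35. Sum = 74 + 107 + 129 + 73 + 35 = 418.

418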